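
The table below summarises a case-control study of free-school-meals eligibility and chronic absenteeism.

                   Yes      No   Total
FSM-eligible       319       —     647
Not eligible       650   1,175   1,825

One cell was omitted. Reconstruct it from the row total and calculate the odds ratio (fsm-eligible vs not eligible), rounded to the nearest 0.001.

1.758

The missing cell is in the exposed row: 647 − 319 = 328.
So a = 319, b = 328, c = 650, d = 1175.
OR = (a·d)/(b·c) = (319 × 1175) / (328 × 650) = 374825 / 213200 = 1.75809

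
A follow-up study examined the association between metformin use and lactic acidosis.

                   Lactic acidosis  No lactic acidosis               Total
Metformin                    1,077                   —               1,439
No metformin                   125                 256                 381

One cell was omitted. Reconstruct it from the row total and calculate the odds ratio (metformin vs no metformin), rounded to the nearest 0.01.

6.09

The missing cell is in the exposed row: 1439 − 1077 = 362.
So a = 1077, b = 362, c = 125, d = 256.
OR = (a·d)/(b·c) = (1077 × 256) / (362 × 125) = 275712 / 45250 = 6.09308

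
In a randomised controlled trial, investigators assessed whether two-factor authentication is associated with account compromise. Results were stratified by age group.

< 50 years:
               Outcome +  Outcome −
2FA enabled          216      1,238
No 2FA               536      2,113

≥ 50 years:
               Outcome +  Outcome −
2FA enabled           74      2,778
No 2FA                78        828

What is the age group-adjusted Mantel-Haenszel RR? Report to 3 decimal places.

0.631

RR_MH = Σ(aᵢ·n₀ᵢ/nᵢ) / Σ(cᵢ·n₁ᵢ/nᵢ), with n₁ᵢ = aᵢ+bᵢ (exposed), n₀ᵢ = cᵢ+dᵢ (unexposed), nᵢ = n₁ᵢ+n₀ᵢ.
Stratum 1 (< 50 years): n₁ = 1454, n₀ = 2649, n = 4103; a·n₀/n = 216·2649/4103 = 139.4550; c·n₁/n = 536·1454/4103 = 189.9449
Stratum 2 (≥ 50 years): n₁ = 2852, n₀ = 906, n = 3758; a·n₀/n = 74·906/3758 = 17.8403; c·n₁/n = 78·2852/3758 = 59.1953
RR_MH = (139.4550 + 17.8403) / (189.9449 + 59.1953) = 157.2954 / 249.1402 = 0.63135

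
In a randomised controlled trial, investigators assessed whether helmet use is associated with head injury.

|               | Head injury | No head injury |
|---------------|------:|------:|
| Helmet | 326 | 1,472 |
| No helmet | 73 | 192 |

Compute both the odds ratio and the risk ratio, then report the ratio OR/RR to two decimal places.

Cells: a = 326, b = 1472, c = 73, d = 192.
OR = (326·192)/(1472·73) = 62592/107456 = 0.58249
Risk in exposed = 326/1798 = 0.18131; risk in unexposed = 73/265 = 0.27547; RR = 0.65819
OR/RR = 0.58249 / 0.65819 = 0.88499
The outcome is not rare, so the OR lies further from 1 than the RR.

0.88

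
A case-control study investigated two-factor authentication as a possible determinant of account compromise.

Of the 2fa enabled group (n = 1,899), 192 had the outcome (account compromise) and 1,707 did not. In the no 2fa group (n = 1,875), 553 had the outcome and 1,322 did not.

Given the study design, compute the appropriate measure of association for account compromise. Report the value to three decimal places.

0.269

From the description: a = 192, b = 1707, c = 553, d = 1322.
This is a case-control study: participants were sampled on outcome status, so risks in the source population cannot be estimated directly — relative risk is not valid here. The odds ratio is the appropriate measure.
OR = (a·d)/(b·c) = (192 × 1322) / (1707 × 553) = 253824 / 943971 = 0.26889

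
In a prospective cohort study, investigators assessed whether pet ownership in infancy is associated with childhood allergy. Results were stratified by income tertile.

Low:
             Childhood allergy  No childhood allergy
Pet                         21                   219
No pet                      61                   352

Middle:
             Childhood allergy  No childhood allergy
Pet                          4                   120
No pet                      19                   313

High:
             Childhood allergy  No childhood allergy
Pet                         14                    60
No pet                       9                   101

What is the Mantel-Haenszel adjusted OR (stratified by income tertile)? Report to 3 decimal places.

OR_MH = Σ(aᵢdᵢ/nᵢ) / Σ(bᵢcᵢ/nᵢ), where nᵢ is the stratum total.
Stratum 1 (Low): n = 653; a·d/n = 21·352/653 = 11.3201; b·c/n = 219·61/653 = 20.4579
Stratum 2 (Middle): n = 456; a·d/n = 4·313/456 = 2.7456; b·c/n = 120·19/456 = 5.0000
Stratum 3 (High): n = 184; a·d/n = 14·101/184 = 7.6848; b·c/n = 60·9/184 = 2.9348
OR_MH = (11.3201 + 2.7456 + 7.6848) / (20.4579 + 5.0000 + 2.9348) = 21.7505 / 28.3927 = 0.76606

0.766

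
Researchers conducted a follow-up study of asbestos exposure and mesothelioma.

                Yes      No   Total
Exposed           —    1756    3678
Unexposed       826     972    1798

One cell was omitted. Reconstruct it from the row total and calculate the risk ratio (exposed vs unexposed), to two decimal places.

1.14

The missing cell is in the exposed row: 3678 − 1756 = 1922.
So a = 1922, b = 1756, c = 826, d = 972.
RR = [a/(a+b)] / [c/(c+d)] = (1922/3678) / (826/1798) = 0.52257/0.45940 = 1.13750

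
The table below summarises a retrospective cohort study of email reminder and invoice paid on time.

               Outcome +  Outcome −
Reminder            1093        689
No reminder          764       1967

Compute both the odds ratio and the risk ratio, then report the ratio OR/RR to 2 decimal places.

1.86

Cells: a = 1093, b = 689, c = 764, d = 1967.
OR = (1093·1967)/(689·764) = 2149931/526396 = 4.08425
Risk in exposed = 1093/1782 = 0.61336; risk in unexposed = 764/2731 = 0.27975; RR = 2.19251
OR/RR = 4.08425 / 2.19251 = 1.86282
The outcome is not rare, so the OR lies further from 1 than the RR.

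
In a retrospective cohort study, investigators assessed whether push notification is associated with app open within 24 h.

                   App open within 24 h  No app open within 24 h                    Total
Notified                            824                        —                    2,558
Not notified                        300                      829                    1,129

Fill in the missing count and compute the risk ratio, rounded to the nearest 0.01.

1.21

The missing cell is in the exposed row: 2558 − 824 = 1734.
So a = 824, b = 1734, c = 300, d = 829.
RR = [a/(a+b)] / [c/(c+d)] = (824/2558) / (300/1129) = 0.32213/0.26572 = 1.21227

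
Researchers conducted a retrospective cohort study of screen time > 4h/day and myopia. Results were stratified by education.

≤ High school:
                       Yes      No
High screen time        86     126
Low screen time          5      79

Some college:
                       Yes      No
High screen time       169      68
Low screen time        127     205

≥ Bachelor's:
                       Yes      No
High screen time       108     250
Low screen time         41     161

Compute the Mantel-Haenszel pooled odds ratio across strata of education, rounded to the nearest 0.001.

OR_MH = Σ(aᵢdᵢ/nᵢ) / Σ(bᵢcᵢ/nᵢ), where nᵢ is the stratum total.
Stratum 1 (≤ High school): n = 296; a·d/n = 86·79/296 = 22.9527; b·c/n = 126·5/296 = 2.1284
Stratum 2 (Some college): n = 569; a·d/n = 169·205/569 = 60.8875; b·c/n = 68·127/569 = 15.1775
Stratum 3 (≥ Bachelor's): n = 560; a·d/n = 108·161/560 = 31.0500; b·c/n = 250·41/560 = 18.3036
OR_MH = (22.9527 + 60.8875 + 31.0500) / (2.1284 + 15.1775 + 18.3036) = 114.8902 / 35.6095 = 3.22640

3.226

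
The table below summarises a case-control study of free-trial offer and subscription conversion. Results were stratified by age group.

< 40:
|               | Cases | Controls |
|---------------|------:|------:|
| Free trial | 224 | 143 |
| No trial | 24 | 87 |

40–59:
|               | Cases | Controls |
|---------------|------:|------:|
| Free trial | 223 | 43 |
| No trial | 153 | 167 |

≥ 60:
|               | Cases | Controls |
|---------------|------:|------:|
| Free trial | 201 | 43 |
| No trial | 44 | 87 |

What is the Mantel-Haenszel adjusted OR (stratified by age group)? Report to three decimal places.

6.437

OR_MH = Σ(aᵢdᵢ/nᵢ) / Σ(bᵢcᵢ/nᵢ), where nᵢ is the stratum total.
Stratum 1 (< 40): n = 478; a·d/n = 224·87/478 = 40.7699; b·c/n = 143·24/478 = 7.1799
Stratum 2 (40–59): n = 586; a·d/n = 223·167/586 = 63.5512; b·c/n = 43·153/586 = 11.2270
Stratum 3 (≥ 60): n = 375; a·d/n = 201·87/375 = 46.6320; b·c/n = 43·44/375 = 5.0453
OR_MH = (40.7699 + 63.5512 + 46.6320) / (7.1799 + 11.2270 + 5.0453) = 150.9531 / 23.4522 = 6.43662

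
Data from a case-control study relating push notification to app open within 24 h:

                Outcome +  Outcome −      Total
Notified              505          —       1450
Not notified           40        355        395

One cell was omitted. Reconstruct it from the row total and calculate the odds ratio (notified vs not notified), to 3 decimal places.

4.743

The missing cell is in the exposed row: 1450 − 505 = 945.
So a = 505, b = 945, c = 40, d = 355.
OR = (a·d)/(b·c) = (505 × 355) / (945 × 40) = 179275 / 37800 = 4.74272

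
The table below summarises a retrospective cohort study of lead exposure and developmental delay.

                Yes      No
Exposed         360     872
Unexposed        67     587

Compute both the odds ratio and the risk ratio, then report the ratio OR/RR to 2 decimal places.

Cells: a = 360, b = 872, c = 67, d = 587.
OR = (360·587)/(872·67) = 211320/58424 = 3.61701
Risk in exposed = 360/1232 = 0.29221; risk in unexposed = 67/654 = 0.10245; RR = 2.85230
OR/RR = 3.61701 / 2.85230 = 1.26810
The outcome is not rare, so the OR lies further from 1 than the RR.

1.27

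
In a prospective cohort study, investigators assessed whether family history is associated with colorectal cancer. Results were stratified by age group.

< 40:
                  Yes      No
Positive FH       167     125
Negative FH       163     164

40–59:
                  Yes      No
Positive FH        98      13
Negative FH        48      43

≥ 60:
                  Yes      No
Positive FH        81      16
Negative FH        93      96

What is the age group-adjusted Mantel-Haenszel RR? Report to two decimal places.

1.38

RR_MH = Σ(aᵢ·n₀ᵢ/nᵢ) / Σ(cᵢ·n₁ᵢ/nᵢ), with n₁ᵢ = aᵢ+bᵢ (exposed), n₀ᵢ = cᵢ+dᵢ (unexposed), nᵢ = n₁ᵢ+n₀ᵢ.
Stratum 1 (< 40): n₁ = 292, n₀ = 327, n = 619; a·n₀/n = 167·327/619 = 88.2213; c·n₁/n = 163·292/619 = 76.8918
Stratum 2 (40–59): n₁ = 111, n₀ = 91, n = 202; a·n₀/n = 98·91/202 = 44.1485; c·n₁/n = 48·111/202 = 26.3762
Stratum 3 (≥ 60): n₁ = 97, n₀ = 189, n = 286; a·n₀/n = 81·189/286 = 53.5280; c·n₁/n = 93·97/286 = 31.5420
RR_MH = (88.2213 + 44.1485 + 53.5280) / (76.8918 + 26.3762 + 31.5420) = 185.8978 / 134.8100 = 1.37896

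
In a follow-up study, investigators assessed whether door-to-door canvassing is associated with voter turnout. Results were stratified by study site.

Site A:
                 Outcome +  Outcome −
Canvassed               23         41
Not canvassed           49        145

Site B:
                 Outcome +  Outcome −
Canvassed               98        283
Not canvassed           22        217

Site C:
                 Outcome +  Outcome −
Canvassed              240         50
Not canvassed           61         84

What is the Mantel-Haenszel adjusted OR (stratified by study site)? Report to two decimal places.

OR_MH = Σ(aᵢdᵢ/nᵢ) / Σ(bᵢcᵢ/nᵢ), where nᵢ is the stratum total.
Stratum 1 (Site A): n = 258; a·d/n = 23·145/258 = 12.9264; b·c/n = 41·49/258 = 7.7868
Stratum 2 (Site B): n = 620; a·d/n = 98·217/620 = 34.3000; b·c/n = 283·22/620 = 10.0419
Stratum 3 (Site C): n = 435; a·d/n = 240·84/435 = 46.3448; b·c/n = 50·61/435 = 7.0115
OR_MH = (12.9264 + 34.3000 + 46.3448) / (7.7868 + 10.0419 + 7.0115) = 93.5712 / 24.8403 = 3.76692

3.77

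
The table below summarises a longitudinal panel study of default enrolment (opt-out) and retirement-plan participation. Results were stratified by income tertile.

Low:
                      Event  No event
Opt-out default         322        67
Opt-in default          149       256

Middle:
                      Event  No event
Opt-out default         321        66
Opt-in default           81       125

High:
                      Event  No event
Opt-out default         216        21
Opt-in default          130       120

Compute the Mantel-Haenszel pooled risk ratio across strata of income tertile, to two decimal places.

RR_MH = Σ(aᵢ·n₀ᵢ/nᵢ) / Σ(cᵢ·n₁ᵢ/nᵢ), with n₁ᵢ = aᵢ+bᵢ (exposed), n₀ᵢ = cᵢ+dᵢ (unexposed), nᵢ = n₁ᵢ+n₀ᵢ.
Stratum 1 (Low): n₁ = 389, n₀ = 405, n = 794; a·n₀/n = 322·405/794 = 164.2443; c·n₁/n = 149·389/794 = 72.9987
Stratum 2 (Middle): n₁ = 387, n₀ = 206, n = 593; a·n₀/n = 321·206/593 = 111.5110; c·n₁/n = 81·387/593 = 52.8617
Stratum 3 (High): n₁ = 237, n₀ = 250, n = 487; a·n₀/n = 216·250/487 = 110.8830; c·n₁/n = 130·237/487 = 63.2649
RR_MH = (164.2443 + 111.5110 + 110.8830) / (72.9987 + 52.8617 + 63.2649) = 386.6383 / 189.1253 = 2.04435

2.04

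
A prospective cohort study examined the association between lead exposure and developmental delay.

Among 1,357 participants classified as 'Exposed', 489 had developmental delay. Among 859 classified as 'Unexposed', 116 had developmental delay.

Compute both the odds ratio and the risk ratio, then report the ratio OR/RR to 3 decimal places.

From the description: a = 489, b = 868, c = 116, d = 743.
OR = (489·743)/(868·116) = 363327/100688 = 3.60844
Risk in exposed = 489/1357 = 0.36035; risk in unexposed = 116/859 = 0.13504; RR = 2.66848
OR/RR = 3.60844 / 2.66848 = 1.35225
The outcome is not rare, so the OR lies further from 1 than the RR.

1.352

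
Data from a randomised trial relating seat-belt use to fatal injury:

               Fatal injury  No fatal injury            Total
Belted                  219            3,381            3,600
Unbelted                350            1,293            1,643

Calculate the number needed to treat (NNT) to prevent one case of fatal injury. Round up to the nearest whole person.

7

Risk in treated group = 219/3600 = 0.06083; risk in control = 350/1643 = 0.21302.
Absolute risk reduction = 0.21302 − 0.06083 = 0.15219
NNT = 1 / ARR = 1 / 0.15219 = 6.571 → round up → 7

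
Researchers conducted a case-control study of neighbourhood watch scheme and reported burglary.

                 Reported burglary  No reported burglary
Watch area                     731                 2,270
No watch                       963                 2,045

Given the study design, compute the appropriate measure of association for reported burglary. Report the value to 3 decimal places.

0.684

Cells: a = 731, b = 2270, c = 963, d = 2045.
This is a case-control study: participants were sampled on outcome status, so risks in the source population cannot be estimated directly — relative risk is not valid here. The odds ratio is the appropriate measure.
OR = (a·d)/(b·c) = (731 × 2045) / (2270 × 963) = 1494895 / 2186010 = 0.68385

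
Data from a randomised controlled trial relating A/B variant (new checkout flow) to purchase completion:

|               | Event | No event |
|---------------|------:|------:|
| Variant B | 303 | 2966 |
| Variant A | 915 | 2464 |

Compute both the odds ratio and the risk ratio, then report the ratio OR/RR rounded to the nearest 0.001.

Cells: a = 303, b = 2966, c = 915, d = 2464.
OR = (303·2464)/(2966·915) = 746592/2713890 = 0.27510
Risk in exposed = 303/3269 = 0.09269; risk in unexposed = 915/3379 = 0.27079; RR = 0.34229
OR/RR = 0.27510 / 0.34229 = 0.80370
The outcome is not rare, so the OR lies further from 1 than the RR.

0.804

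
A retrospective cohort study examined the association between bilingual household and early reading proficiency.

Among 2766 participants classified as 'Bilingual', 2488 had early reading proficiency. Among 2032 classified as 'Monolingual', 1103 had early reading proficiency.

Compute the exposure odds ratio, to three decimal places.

From the description: a = 2488, b = 278, c = 1103, d = 929.
OR = (a·d)/(b·c) = (2488 × 929) / (278 × 1103) = 2311352 / 306634 = 7.53782
The odds of early reading proficiency are about 7.54 times as high in the bilingual group.

7.538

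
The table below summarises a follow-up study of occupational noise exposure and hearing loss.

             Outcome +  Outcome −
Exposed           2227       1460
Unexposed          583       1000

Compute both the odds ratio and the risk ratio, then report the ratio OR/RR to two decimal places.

Cells: a = 2227, b = 1460, c = 583, d = 1000.
OR = (2227·1000)/(1460·583) = 2227000/851180 = 2.61637
Risk in exposed = 2227/3687 = 0.60401; risk in unexposed = 583/1583 = 0.36829; RR = 1.64006
OR/RR = 2.61637 / 1.64006 = 1.59529
The outcome is not rare, so the OR lies further from 1 than the RR.

1.60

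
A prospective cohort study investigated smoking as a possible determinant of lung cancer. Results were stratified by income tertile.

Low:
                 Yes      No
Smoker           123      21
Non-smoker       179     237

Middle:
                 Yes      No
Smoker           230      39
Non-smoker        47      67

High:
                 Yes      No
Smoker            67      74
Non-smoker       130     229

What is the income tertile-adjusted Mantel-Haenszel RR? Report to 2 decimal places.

1.80

RR_MH = Σ(aᵢ·n₀ᵢ/nᵢ) / Σ(cᵢ·n₁ᵢ/nᵢ), with n₁ᵢ = aᵢ+bᵢ (exposed), n₀ᵢ = cᵢ+dᵢ (unexposed), nᵢ = n₁ᵢ+n₀ᵢ.
Stratum 1 (Low): n₁ = 144, n₀ = 416, n = 560; a·n₀/n = 123·416/560 = 91.3714; c·n₁/n = 179·144/560 = 46.0286
Stratum 2 (Middle): n₁ = 269, n₀ = 114, n = 383; a·n₀/n = 230·114/383 = 68.4595; c·n₁/n = 47·269/383 = 33.0104
Stratum 3 (High): n₁ = 141, n₀ = 359, n = 500; a·n₀/n = 67·359/500 = 48.1060; c·n₁/n = 130·141/500 = 36.6600
RR_MH = (91.3714 + 68.4595 + 48.1060) / (46.0286 + 33.0104 + 36.6600) = 207.9370 / 115.6990 = 1.79722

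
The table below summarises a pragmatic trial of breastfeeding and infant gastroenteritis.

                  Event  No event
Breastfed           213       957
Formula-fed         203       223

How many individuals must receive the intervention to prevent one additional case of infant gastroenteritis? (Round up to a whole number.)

Risk in treated group = 213/1170 = 0.18205; risk in control = 203/426 = 0.47653.
Absolute risk reduction = 0.47653 − 0.18205 = 0.29447
NNT = 1 / ARR = 1 / 0.29447 = 3.396 → round up → 4

4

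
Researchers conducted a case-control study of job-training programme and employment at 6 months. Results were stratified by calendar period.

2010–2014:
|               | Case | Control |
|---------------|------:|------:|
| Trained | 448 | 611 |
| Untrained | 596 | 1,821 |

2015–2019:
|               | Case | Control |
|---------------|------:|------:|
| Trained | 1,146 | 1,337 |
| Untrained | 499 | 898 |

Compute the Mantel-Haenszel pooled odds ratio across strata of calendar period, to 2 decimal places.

1.81

OR_MH = Σ(aᵢdᵢ/nᵢ) / Σ(bᵢcᵢ/nᵢ), where nᵢ is the stratum total.
Stratum 1 (2010–2014): n = 3476; a·d/n = 448·1821/3476 = 234.6974; b·c/n = 611·596/3476 = 104.7629
Stratum 2 (2015–2019): n = 3880; a·d/n = 1146·898/3880 = 265.2340; b·c/n = 1337·499/3880 = 171.9492
OR_MH = (234.6974 + 265.2340) / (104.7629 + 171.9492) = 499.9314 / 276.7122 = 1.80668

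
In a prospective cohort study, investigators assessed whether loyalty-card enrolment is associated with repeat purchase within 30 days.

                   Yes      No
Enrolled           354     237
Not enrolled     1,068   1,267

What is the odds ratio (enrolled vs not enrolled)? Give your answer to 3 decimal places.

Cells: a = 354, b = 237, c = 1068, d = 1267.
OR = (a·d)/(b·c) = (354 × 1267) / (237 × 1068) = 448518 / 253116 = 1.77199
The odds of repeat purchase within 30 days are about 1.77 times as high in the enrolled group.

1.772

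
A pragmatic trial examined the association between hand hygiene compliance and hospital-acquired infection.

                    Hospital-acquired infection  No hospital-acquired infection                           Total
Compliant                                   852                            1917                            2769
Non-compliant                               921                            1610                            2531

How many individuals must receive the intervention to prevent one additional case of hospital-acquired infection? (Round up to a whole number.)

18

Risk in treated group = 852/2769 = 0.30769; risk in control = 921/2531 = 0.36389.
Absolute risk reduction = 0.36389 − 0.30769 = 0.05620
NNT = 1 / ARR = 1 / 0.05620 = 17.795 → round up → 18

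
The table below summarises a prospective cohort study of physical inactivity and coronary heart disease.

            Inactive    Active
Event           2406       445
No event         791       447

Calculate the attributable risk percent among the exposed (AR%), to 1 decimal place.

33.7

Reading the table with exposure as columns: a = 2406 (Inactive, case), b = 791 (Inactive, non-case), c = 445 (Active, case), d = 447.
Risk in exposed = 2406/3197 = 0.75258; risk in unexposed = 445/892 = 0.49888.
RR = 0.75258/0.49888 = 1.50854
AR% = (RR − 1)/RR × 100 = (1.50854 − 1)/1.50854 × 100 = 33.7109%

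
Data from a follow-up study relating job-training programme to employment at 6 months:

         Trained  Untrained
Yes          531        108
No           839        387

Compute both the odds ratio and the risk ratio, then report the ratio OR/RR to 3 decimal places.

1.277

Reading the table with exposure as columns: a = 531 (Trained, case), b = 839 (Trained, non-case), c = 108 (Untrained, case), d = 387.
OR = (531·387)/(839·108) = 205497/90612 = 2.26788
Risk in exposed = 531/1370 = 0.38759; risk in unexposed = 108/495 = 0.21818; RR = 1.77646
OR/RR = 2.26788 / 1.77646 = 1.27663
The outcome is not rare, so the OR lies further from 1 than the RR.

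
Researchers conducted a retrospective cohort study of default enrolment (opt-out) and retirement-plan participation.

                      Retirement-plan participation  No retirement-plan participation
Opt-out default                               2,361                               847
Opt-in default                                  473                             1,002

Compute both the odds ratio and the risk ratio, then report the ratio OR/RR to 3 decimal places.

2.573

Cells: a = 2361, b = 847, c = 473, d = 1002.
OR = (2361·1002)/(847·473) = 2365722/400631 = 5.90499
Risk in exposed = 2361/3208 = 0.73597; risk in unexposed = 473/1475 = 0.32068; RR = 2.29505
OR/RR = 5.90499 / 2.29505 = 2.57292
The outcome is not rare, so the OR lies further from 1 than the RR.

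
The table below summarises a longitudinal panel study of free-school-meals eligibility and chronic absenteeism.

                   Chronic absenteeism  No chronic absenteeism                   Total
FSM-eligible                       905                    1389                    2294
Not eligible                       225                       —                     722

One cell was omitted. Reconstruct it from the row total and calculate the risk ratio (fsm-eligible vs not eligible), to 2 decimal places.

The missing cell is in the unexposed row: 722 − 225 = 497.
So a = 905, b = 1389, c = 225, d = 497.
RR = [a/(a+b)] / [c/(c+d)] = (905/2294) / (225/722) = 0.39451/0.31163 = 1.26593

1.27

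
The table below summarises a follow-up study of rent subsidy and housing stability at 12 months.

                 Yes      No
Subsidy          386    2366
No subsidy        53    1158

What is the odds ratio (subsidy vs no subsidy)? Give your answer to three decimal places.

Cells: a = 386, b = 2366, c = 53, d = 1158.
OR = (a·d)/(b·c) = (386 × 1158) / (2366 × 53) = 446988 / 125398 = 3.56455
The odds of housing stability at 12 months are about 3.56 times as high in the subsidy group.

3.565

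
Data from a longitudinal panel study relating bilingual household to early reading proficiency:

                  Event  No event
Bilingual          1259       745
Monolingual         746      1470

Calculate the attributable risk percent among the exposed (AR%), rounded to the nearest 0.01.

46.42

Cells: a = 1259, b = 745, c = 746, d = 1470.
Risk in exposed = 1259/2004 = 0.62824; risk in unexposed = 746/2216 = 0.33664.
RR = 0.62824/0.33664 = 1.86620
AR% = (RR − 1)/RR × 100 = (1.86620 − 1)/1.86620 × 100 = 46.4153%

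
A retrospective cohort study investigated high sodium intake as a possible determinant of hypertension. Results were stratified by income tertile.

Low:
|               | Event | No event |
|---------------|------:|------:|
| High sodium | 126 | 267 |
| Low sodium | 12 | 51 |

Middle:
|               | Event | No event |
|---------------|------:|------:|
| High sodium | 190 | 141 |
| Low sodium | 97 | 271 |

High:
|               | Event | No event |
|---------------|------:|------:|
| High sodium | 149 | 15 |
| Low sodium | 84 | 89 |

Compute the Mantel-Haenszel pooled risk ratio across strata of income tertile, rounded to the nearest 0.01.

RR_MH = Σ(aᵢ·n₀ᵢ/nᵢ) / Σ(cᵢ·n₁ᵢ/nᵢ), with n₁ᵢ = aᵢ+bᵢ (exposed), n₀ᵢ = cᵢ+dᵢ (unexposed), nᵢ = n₁ᵢ+n₀ᵢ.
Stratum 1 (Low): n₁ = 393, n₀ = 63, n = 456; a·n₀/n = 126·63/456 = 17.4079; c·n₁/n = 12·393/456 = 10.3421
Stratum 2 (Middle): n₁ = 331, n₀ = 368, n = 699; a·n₀/n = 190·368/699 = 100.0286; c·n₁/n = 97·331/699 = 45.9328
Stratum 3 (High): n₁ = 164, n₀ = 173, n = 337; a·n₀/n = 149·173/337 = 76.4896; c·n₁/n = 84·164/337 = 40.8783
RR_MH = (17.4079 + 100.0286 + 76.4896) / (10.3421 + 45.9328 + 40.8783) = 193.9261 / 97.1532 = 1.99609

2.00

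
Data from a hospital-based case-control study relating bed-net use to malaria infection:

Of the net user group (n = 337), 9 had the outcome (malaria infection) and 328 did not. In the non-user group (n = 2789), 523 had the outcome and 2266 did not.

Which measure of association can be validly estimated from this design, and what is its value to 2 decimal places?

0.12

From the description: a = 9, b = 328, c = 523, d = 2266.
This is a hospital-based case-control study: participants were sampled on outcome status, so risks in the source population cannot be estimated directly — relative risk is not valid here. The odds ratio is the appropriate measure.
OR = (a·d)/(b·c) = (9 × 2266) / (328 × 523) = 20394 / 171544 = 0.11888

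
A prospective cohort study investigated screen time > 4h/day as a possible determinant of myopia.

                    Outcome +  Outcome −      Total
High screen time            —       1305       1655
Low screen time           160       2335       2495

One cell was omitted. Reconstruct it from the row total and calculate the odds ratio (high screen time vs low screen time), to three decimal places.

The missing cell is in the exposed row: 1655 − 1305 = 350.
So a = 350, b = 1305, c = 160, d = 2335.
OR = (a·d)/(b·c) = (350 × 2335) / (1305 × 160) = 817250 / 208800 = 3.91403

3.914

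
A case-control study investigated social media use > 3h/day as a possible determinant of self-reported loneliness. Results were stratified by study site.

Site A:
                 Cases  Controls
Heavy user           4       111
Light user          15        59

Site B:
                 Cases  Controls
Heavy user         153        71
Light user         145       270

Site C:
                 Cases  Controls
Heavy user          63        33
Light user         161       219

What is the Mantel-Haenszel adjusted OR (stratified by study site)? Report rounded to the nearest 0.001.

OR_MH = Σ(aᵢdᵢ/nᵢ) / Σ(bᵢcᵢ/nᵢ), where nᵢ is the stratum total.
Stratum 1 (Site A): n = 189; a·d/n = 4·59/189 = 1.2487; b·c/n = 111·15/189 = 8.8095
Stratum 2 (Site B): n = 639; a·d/n = 153·270/639 = 64.6479; b·c/n = 71·145/639 = 16.1111
Stratum 3 (Site C): n = 476; a·d/n = 63·219/476 = 28.9853; b·c/n = 33·161/476 = 11.1618
OR_MH = (1.2487 + 64.6479 + 28.9853) / (8.8095 + 16.1111 + 11.1618) = 94.8819 / 36.0824 = 2.62959

2.630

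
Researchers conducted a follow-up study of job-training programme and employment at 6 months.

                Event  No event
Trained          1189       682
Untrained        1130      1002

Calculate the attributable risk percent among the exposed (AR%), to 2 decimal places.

Cells: a = 1189, b = 682, c = 1130, d = 1002.
Risk in exposed = 1189/1871 = 0.63549; risk in unexposed = 1130/2132 = 0.53002.
RR = 0.63549/0.53002 = 1.19899
AR% = (RR − 1)/RR × 100 = (1.19899 − 1)/1.19899 × 100 = 16.5967%

16.60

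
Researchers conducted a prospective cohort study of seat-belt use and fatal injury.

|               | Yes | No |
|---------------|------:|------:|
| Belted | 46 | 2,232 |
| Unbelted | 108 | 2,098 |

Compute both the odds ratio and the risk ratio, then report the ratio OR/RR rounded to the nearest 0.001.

Cells: a = 46, b = 2232, c = 108, d = 2098.
OR = (46·2098)/(2232·108) = 96508/241056 = 0.40036
Risk in exposed = 46/2278 = 0.02019; risk in unexposed = 108/2206 = 0.04896; RR = 0.41246
OR/RR = 0.40036 / 0.41246 = 0.97064
The outcome is rare in both groups, so OR ≈ RR (ratio near 1).

0.971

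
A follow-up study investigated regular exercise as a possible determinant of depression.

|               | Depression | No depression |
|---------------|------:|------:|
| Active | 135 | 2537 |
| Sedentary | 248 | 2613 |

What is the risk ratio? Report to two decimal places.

0.58

Cells: a = 135, b = 2537, c = 248, d = 2613.
Risk in exposed = 135/2672 = 0.05052; risk in unexposed = 248/2861 = 0.08668.
RR = 0.05052 / 0.08668 = 0.58286
The risk is 42% lower among the exposed than among the unexposed.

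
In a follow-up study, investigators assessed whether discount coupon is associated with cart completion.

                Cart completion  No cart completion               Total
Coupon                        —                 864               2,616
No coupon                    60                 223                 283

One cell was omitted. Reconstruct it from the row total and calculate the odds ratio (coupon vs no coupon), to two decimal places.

7.54

The missing cell is in the exposed row: 2616 − 864 = 1752.
So a = 1752, b = 864, c = 60, d = 223.
OR = (a·d)/(b·c) = (1752 × 223) / (864 × 60) = 390696 / 51840 = 7.53657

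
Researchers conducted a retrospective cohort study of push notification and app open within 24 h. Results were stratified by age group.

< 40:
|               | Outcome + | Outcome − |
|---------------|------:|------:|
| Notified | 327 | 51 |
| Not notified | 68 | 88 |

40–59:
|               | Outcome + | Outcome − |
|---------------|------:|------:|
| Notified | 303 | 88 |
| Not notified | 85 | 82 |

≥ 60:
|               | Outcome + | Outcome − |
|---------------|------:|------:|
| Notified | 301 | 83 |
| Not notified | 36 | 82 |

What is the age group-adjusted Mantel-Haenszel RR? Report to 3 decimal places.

RR_MH = Σ(aᵢ·n₀ᵢ/nᵢ) / Σ(cᵢ·n₁ᵢ/nᵢ), with n₁ᵢ = aᵢ+bᵢ (exposed), n₀ᵢ = cᵢ+dᵢ (unexposed), nᵢ = n₁ᵢ+n₀ᵢ.
Stratum 1 (< 40): n₁ = 378, n₀ = 156, n = 534; a·n₀/n = 327·156/534 = 95.5281; c·n₁/n = 68·378/534 = 48.1348
Stratum 2 (40–59): n₁ = 391, n₀ = 167, n = 558; a·n₀/n = 303·167/558 = 90.6828; c·n₁/n = 85·391/558 = 59.5609
Stratum 3 (≥ 60): n₁ = 384, n₀ = 118, n = 502; a·n₀/n = 301·118/502 = 70.7530; c·n₁/n = 36·384/502 = 27.5378
RR_MH = (95.5281 + 90.6828 + 70.7530) / (48.1348 + 59.5609 + 27.5378) = 256.9639 / 135.2336 = 1.90015

1.900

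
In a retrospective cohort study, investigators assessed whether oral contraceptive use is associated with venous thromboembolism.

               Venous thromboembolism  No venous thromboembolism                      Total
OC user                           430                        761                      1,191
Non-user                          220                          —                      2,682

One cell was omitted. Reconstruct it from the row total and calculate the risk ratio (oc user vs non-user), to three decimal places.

The missing cell is in the unexposed row: 2682 − 220 = 2462.
So a = 430, b = 761, c = 220, d = 2462.
RR = [a/(a+b)] / [c/(c+d)] = (430/1191) / (220/2682) = 0.36104/0.08203 = 4.40142

4.401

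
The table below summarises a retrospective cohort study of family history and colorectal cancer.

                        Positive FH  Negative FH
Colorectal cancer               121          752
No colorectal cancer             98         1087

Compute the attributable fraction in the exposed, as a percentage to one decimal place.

Reading the table with exposure as columns: a = 121 (Positive FH, case), b = 98 (Positive FH, non-case), c = 752 (Negative FH, case), d = 1087.
Risk in exposed = 121/219 = 0.55251; risk in unexposed = 752/1839 = 0.40892.
RR = 0.55251/0.40892 = 1.35115
AR% = (RR − 1)/RR × 100 = (1.35115 − 1)/1.35115 × 100 = 25.9892%

26.0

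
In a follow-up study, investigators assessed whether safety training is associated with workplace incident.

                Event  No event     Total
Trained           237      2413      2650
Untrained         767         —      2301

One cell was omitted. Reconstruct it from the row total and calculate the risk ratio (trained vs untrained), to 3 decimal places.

0.268

The missing cell is in the unexposed row: 2301 − 767 = 1534.
So a = 237, b = 2413, c = 767, d = 1534.
RR = [a/(a+b)] / [c/(c+d)] = (237/2650) / (767/2301) = 0.08943/0.33333 = 0.26830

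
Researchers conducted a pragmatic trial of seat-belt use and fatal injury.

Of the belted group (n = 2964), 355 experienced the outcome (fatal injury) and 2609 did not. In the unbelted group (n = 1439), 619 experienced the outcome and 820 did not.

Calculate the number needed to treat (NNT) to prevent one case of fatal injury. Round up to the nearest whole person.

Risk in treated group = 355/2964 = 0.11977; risk in control = 619/1439 = 0.43016.
Absolute risk reduction = 0.43016 − 0.11977 = 0.31039
NNT = 1 / ARR = 1 / 0.31039 = 3.222 → round up → 4

4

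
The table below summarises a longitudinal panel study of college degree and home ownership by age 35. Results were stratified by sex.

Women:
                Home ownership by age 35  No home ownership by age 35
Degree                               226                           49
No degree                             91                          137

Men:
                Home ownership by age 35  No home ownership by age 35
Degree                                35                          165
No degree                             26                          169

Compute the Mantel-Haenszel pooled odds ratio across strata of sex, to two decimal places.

OR_MH = Σ(aᵢdᵢ/nᵢ) / Σ(bᵢcᵢ/nᵢ), where nᵢ is the stratum total.
Stratum 1 (Women): n = 503; a·d/n = 226·137/503 = 61.5547; b·c/n = 49·91/503 = 8.8648
Stratum 2 (Men): n = 395; a·d/n = 35·169/395 = 14.9747; b·c/n = 165·26/395 = 10.8608
OR_MH = (61.5547 + 14.9747) / (8.8648 + 10.8608) = 76.5294 / 19.7256 = 3.87970

3.88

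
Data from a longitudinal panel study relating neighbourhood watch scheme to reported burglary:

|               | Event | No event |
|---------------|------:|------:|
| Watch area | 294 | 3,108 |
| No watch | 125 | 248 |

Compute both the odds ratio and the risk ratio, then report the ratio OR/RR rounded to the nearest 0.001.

0.728

Cells: a = 294, b = 3108, c = 125, d = 248.
OR = (294·248)/(3108·125) = 72912/388500 = 0.18768
Risk in exposed = 294/3402 = 0.08642; risk in unexposed = 125/373 = 0.33512; RR = 0.25788
OR/RR = 0.18768 / 0.25788 = 0.72777
The outcome is not rare, so the OR lies further from 1 than the RR.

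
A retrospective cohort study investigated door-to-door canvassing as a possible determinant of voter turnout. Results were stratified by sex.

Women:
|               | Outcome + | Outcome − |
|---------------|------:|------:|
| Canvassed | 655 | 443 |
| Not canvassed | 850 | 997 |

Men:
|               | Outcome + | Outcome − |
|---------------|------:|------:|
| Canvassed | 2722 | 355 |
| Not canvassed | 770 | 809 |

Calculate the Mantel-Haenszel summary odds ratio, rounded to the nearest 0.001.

3.724

OR_MH = Σ(aᵢdᵢ/nᵢ) / Σ(bᵢcᵢ/nᵢ), where nᵢ is the stratum total.
Stratum 1 (Women): n = 2945; a·d/n = 655·997/2945 = 221.7436; b·c/n = 443·850/2945 = 127.8608
Stratum 2 (Men): n = 4656; a·d/n = 2722·809/4656 = 472.9592; b·c/n = 355·770/4656 = 58.7092
OR_MH = (221.7436 + 472.9592) / (127.8608 + 58.7092) = 694.7028 / 186.5700 = 3.72355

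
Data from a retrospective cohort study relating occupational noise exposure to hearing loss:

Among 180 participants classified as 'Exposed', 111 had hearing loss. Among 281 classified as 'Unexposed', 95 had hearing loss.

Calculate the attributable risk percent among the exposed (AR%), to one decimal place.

From the description: a = 111, b = 69, c = 95, d = 186.
Risk in exposed = 111/180 = 0.61667; risk in unexposed = 95/281 = 0.33808.
RR = 0.61667/0.33808 = 1.82404
AR% = (RR − 1)/RR × 100 = (1.82404 − 1)/1.82404 × 100 = 45.1765%

45.2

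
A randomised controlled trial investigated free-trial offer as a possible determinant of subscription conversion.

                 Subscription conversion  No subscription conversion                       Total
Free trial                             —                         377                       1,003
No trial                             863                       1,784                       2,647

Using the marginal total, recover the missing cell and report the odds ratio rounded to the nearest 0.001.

The missing cell is in the exposed row: 1003 − 377 = 626.
So a = 626, b = 377, c = 863, d = 1784.
OR = (a·d)/(b·c) = (626 × 1784) / (377 × 863) = 1116784 / 325351 = 3.43255

3.433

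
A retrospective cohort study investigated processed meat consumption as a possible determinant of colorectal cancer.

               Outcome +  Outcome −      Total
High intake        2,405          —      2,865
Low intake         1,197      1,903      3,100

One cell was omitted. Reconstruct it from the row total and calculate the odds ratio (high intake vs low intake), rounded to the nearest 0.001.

The missing cell is in the exposed row: 2865 − 2405 = 460.
So a = 2405, b = 460, c = 1197, d = 1903.
OR = (a·d)/(b·c) = (2405 × 1903) / (460 × 1197) = 4576715 / 550620 = 8.31193

8.312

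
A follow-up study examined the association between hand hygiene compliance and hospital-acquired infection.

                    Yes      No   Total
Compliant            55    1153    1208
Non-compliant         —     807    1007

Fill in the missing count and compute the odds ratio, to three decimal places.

The missing cell is in the unexposed row: 1007 − 807 = 200.
So a = 55, b = 1153, c = 200, d = 807.
OR = (a·d)/(b·c) = (55 × 807) / (1153 × 200) = 44385 / 230600 = 0.19248

0.192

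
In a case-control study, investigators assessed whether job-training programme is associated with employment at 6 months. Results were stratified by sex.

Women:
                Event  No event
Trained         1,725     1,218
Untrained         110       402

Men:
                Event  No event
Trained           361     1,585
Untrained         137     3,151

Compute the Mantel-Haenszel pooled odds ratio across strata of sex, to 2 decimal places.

OR_MH = Σ(aᵢdᵢ/nᵢ) / Σ(bᵢcᵢ/nᵢ), where nᵢ is the stratum total.
Stratum 1 (Women): n = 3455; a·d/n = 1725·402/3455 = 200.7091; b·c/n = 1218·110/3455 = 38.7786
Stratum 2 (Men): n = 5234; a·d/n = 361·3151/5234 = 217.3311; b·c/n = 1585·137/5234 = 41.4874
OR_MH = (200.7091 + 217.3311) / (38.7786 + 41.4874) = 418.0402 / 80.2660 = 5.20819

5.21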